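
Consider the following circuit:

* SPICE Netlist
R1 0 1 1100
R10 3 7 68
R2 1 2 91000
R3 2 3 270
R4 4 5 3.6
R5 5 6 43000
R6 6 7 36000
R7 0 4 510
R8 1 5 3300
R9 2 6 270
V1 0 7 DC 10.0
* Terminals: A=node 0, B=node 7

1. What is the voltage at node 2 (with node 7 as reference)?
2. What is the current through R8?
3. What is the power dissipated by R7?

Nodal analysis, taking node 7 as the 0 V reference.
Source V1 fixes V_0 = 10 V.
KCL at each unknown node (sum of currents leaving = 0; resistances in Ω):
  Node 1: (V_1 - 10)/1100 + (V_1 - V_2)/91000 + (V_1 - V_5)/3300 = 0
  Node 2: (V_2 - V_1)/91000 + (V_2 - V_3)/270 + (V_2 - V_6)/270 = 0
  Node 3: (V_3 - V_2)/270 + (V_3 - 0)/68 = 0
  Node 4: (V_4 - V_5)/3.6 + (V_4 - 10)/510 = 0
  Node 5: (V_5 - V_4)/3.6 + (V_5 - V_6)/43000 + (V_5 - V_1)/3300 = 0
  Node 6: (V_6 - V_5)/43000 + (V_6 - 0)/36000 + (V_6 - V_2)/270 = 0
Collecting terms (coefficients in siemens):
  0.001223·V_1 - 0.00001099·V_2 - 0.000303·V_5 = 0.009091
  0.007418·V_2 - 0.00001099·V_1 - 0.003704·V_3 - 0.003704·V_6 = 0
  0.01841·V_3 - 0.003704·V_2 = 0
  0.2797·V_4 - 0.2778·V_5 = 0.01961
  0.2781·V_5 - 0.000303·V_1 - 0.2778·V_4 - 0.00002326·V_6 = 0
  0.003755·V_6 - 0.003704·V_2 - 0.00002326·V_5 = 0
Solving these 6 simultaneous equations (Gaussian elimination) gives:
  V_1 = 9.882 V, V_2 = 0.111 V, V_3 = 0.02234 V, V_4 = 9.885 V
  V_5 = 9.884 V, V_6 = 0.1707 V
Part 1:
  Read off the nodal solution: V_2 = 0.111 V
Part 2:
  I_R8 = (V_1 - V_5)/R8 = (9.882 - 9.884)/3300 = -0.0000004275 A
  Magnitude: I_R8 = 0.0000004275 A
Part 3:
  I_R7 = (V_0 - V_4)/R7 = (10 - 9.885)/510 = 0.0002263 A
  P_R7 = I_R7² × R7 = (0.0002263)² × 510 = 0.00002612 W

Final answers:
1. V_2 = 0.111 V
2. I_R8 = 4.275e-07 A
3. P_R7 = 2.612e-05 W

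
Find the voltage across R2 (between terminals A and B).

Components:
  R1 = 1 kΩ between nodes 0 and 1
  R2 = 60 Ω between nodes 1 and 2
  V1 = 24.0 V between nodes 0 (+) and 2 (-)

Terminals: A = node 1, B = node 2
R1 and R2 are in series across V1 (node 0 → node 1 → node 2), and the output A–B is taken across R2, so this is a voltage divider.
Series current: I = V1/(R1 + R2) = 24/(1000 + 60) = 24/1060 = 0.02264 A
V_R2 = I × R2 = V1 × R2/(R1 + R2) = 24 × 60/1060 = 1.358 V

Final answer: 1.358 V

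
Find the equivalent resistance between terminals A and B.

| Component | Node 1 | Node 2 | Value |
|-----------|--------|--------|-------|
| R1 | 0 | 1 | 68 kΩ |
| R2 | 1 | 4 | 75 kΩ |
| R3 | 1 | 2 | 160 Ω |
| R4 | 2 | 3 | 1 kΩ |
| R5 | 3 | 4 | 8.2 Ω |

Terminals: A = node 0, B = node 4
Reduce the network between node 0 (A) and node 4 (B) by series/parallel combination:
  Rs1 = R3 + R4 (series, joined only at node 2) = 160 + 1000 = 1160 Ω
  Rs2 = R5 + Rs1 (series, joined only at node 3) = 8.2 + 1160 = 1168 Ω
  Rp1 = R2 ‖ Rs2 (parallel, both between nodes 1 and 4) = 1/(1/75000 + 1/1168) = 1150 Ω
  Rs3 = R1 + Rp1 (series, joined only at node 1) = 68000 + 1150 = 69150 Ω
R_eq = 69.15 kΩ

Final answer: 69.15 kΩ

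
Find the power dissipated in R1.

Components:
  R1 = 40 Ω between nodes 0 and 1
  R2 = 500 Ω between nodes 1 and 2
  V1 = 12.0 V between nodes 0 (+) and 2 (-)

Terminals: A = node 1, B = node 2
Nodal analysis, taking node 2 as the 0 V reference.
Source V1 fixes V_0 = 12 V.
KCL at each unknown node (sum of currents leaving = 0; resistances in Ω):
  Node 1: (V_1 - 12)/40 + (V_1 - 0)/500 = 0
Collecting terms: 0.027 × V_1 = 0.3  =>  V_1 = 11.11 V
I_R1 = (V_0 - V_1)/R1 = (12 - 11.11)/40 = 0.02222 A
P_R1 = I_R1² × R1 = (0.02222)² × 40 = 0.01975 W

Final answer: 0.01975 W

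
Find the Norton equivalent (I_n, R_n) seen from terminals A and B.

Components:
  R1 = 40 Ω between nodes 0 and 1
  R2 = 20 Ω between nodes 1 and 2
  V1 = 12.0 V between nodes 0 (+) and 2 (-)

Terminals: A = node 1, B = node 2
Find the Thévenin equivalent first; then I_n = V_th/R_th and R_n = R_th.
Step 1 — V_th is the open-circuit voltage V_A - V_B (nothing connected across the terminals).
Nodal analysis, taking node 2 as the 0 V reference.
Source V1 fixes V_0 = 12 V.
KCL at each unknown node (sum of currents leaving = 0; resistances in Ω):
  Node 1: (V_1 - 12)/40 + (V_1 - 0)/20 = 0
Collecting terms: 0.075 × V_1 = 0.3  =>  V_1 = 4 V
V_th = V_1 - V_2 = 4 - 0 = 4 V
Step 2 — R_th: zero the source — replace V1 by a short circuit (node 2 merges into node 0) — and find the resistance seen between A (node 1) and B (node 0).
Reduce the network between node 1 (A) and node 0 (B) by series/parallel combination:
  Rp1 = R1 ‖ R2 (parallel, both between nodes 0 and 1) = 1/(1/40 + 1/20) = 13.33 Ω
R_th = 13.33 Ω
I_n = V_th/R_th = 4/13.33 = 0.3 A, and R_n = R_th = 13.33 Ω

Final answer: I_n = 0.3 A, R_n = 13.33 Ω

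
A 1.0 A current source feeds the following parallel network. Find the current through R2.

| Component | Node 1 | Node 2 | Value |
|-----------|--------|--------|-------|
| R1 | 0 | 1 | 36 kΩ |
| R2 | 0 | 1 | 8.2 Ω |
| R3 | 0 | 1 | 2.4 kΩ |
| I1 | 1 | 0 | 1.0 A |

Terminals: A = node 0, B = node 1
All resistors sit directly between nodes 0 and 1, so they are in parallel and share one voltage V; the full source current 1 A splits among them.
1/R_par = 1/36000 + 1/8.2 + 1/2400 = 0.1224 S  =>  R_par = 8.17 Ω
V = I × R_par = 1 × 8.17 = 8.17 V
I_R2 = V/R2 = 8.17/8.2 = 0.9964 A

Final answer: 0.9964 A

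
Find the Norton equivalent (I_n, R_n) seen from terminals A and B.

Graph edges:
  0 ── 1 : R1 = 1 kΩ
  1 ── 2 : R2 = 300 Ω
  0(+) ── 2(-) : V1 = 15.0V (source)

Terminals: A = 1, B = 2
Find the Thévenin equivalent first; then I_n = V_th/R_th and R_n = R_th.
Step 1 — V_th is the open-circuit voltage V_A - V_B (nothing connected across the terminals).
Nodal analysis, taking node 2 as the 0 V reference.
Source V1 fixes V_0 = 15 V.
KCL at each unknown node (sum of currents leaving = 0; resistances in Ω):
  Node 1: (V_1 - 15)/1000 + (V_1 - 0)/300 = 0
Collecting terms: 0.004333 × V_1 = 0.015  =>  V_1 = 3.462 V
V_th = V_1 - V_2 = 3.462 - 0 = 3.462 V
Step 2 — R_th: zero the source — replace V1 by a short circuit (node 2 merges into node 0) — and find the resistance seen between A (node 1) and B (node 0).
Reduce the network between node 1 (A) and node 0 (B) by series/parallel combination:
  Rp1 = R1 ‖ R2 (parallel, both between nodes 0 and 1) = 1/(1/1000 + 1/300) = 230.8 Ω
R_th = 230.8 Ω
I_n = V_th/R_th = 3.462/230.8 = 0.015 A, and R_n = R_th = 230.8 Ω

Final answer: I_n = 0.015 A, R_n = 230.8 Ω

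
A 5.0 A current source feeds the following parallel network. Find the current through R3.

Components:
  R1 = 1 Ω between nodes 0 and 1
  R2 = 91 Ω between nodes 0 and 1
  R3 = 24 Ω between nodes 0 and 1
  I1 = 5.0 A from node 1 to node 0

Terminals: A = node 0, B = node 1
All resistors sit directly between nodes 0 and 1, so they are in parallel and share one voltage V; the full source current 5 A splits among them.
1/R_par = 1/1 + 1/91 + 1/24 = 1.053 S  =>  R_par = 0.95 Ω
V = I × R_par = 5 × 0.95 = 4.75 V
I_R3 = V/R3 = 4.75/24 = 0.1979 A

Final answer: 0.1979 A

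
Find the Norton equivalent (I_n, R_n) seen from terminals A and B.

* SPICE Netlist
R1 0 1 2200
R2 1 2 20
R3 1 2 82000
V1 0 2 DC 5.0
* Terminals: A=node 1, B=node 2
Find the Thévenin equivalent first; then I_n = V_th/R_th and R_n = R_th.
Step 1 — V_th is the open-circuit voltage V_A - V_B (nothing connected across the terminals).
Nodal analysis, taking node 2 as the 0 V reference.
Source V1 fixes V_0 = 5 V.
KCL at each unknown node (sum of currents leaving = 0; resistances in Ω):
  Node 1: (V_1 - 5)/2200 + (V_1 - 0)/20 + (V_1 - 0)/82000 = 0
Collecting terms: 0.05047 × V_1 = 0.002273  =>  V_1 = 0.04503 V
V_th = V_1 - V_2 = 0.04503 - 0 = 0.04503 V
Step 2 — R_th: zero the source — replace V1 by a short circuit (node 2 merges into node 0) — and find the resistance seen between A (node 1) and B (node 0).
Reduce the network between node 1 (A) and node 0 (B) by series/parallel combination:
  Rp1 = R1 ‖ R2 ‖ R3 (parallel, all between nodes 0 and 1) = 1/(1/2200 + 1/20 + 1/82000) = 19.82 Ω
R_th = 19.82 Ω
I_n = V_th/R_th = 0.04503/19.82 = 0.002273 A, and R_n = R_th = 19.82 Ω

Final answer: I_n = 0.002273 A, R_n = 19.82 Ω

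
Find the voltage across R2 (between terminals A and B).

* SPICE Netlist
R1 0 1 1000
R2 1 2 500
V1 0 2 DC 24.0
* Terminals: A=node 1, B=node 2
R1 and R2 are in series across V1 (node 0 → node 1 → node 2), and the output A–B is taken across R2, so this is a voltage divider.
Series current: I = V1/(R1 + R2) = 24/(1000 + 500) = 24/1500 = 0.016 A
V_R2 = I × R2 = V1 × R2/(R1 + R2) = 24 × 500/1500 = 8 V

Final answer: 8 V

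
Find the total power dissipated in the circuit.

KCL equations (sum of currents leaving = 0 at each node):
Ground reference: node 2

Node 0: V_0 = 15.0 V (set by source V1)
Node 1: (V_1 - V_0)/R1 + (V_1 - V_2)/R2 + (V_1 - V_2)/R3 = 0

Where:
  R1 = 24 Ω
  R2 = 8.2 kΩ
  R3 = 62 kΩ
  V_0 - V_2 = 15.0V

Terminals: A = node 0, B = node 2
Nodal analysis, taking node 2 as the 0 V reference.
Source V1 fixes V_0 = 15 V.
KCL at each unknown node (sum of currents leaving = 0; resistances in Ω):
  Node 1: (V_1 - 15)/24 + (V_1 - 0)/8200 + (V_1 - 0)/62000 = 0
Collecting terms: 0.0418 × V_1 = 0.625  =>  V_1 = 14.95 V
Power in each resistor, P = (ΔV)²/R:
  P_R1 = (15 - 14.95)²/24 = 0.0001023 W
  P_R2 = (14.95 - 0)²/8200 = 0.02726 W
  P_R3 = (14.95 - 0)²/62000 = 0.003605 W
P_total = P_R1 + P_R2 + P_R3 = 0.03097 W

Final answer: 0.03097 W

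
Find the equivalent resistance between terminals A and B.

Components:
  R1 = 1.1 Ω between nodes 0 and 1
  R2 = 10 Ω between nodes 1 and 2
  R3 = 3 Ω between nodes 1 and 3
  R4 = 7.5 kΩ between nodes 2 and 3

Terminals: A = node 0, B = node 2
Reduce the network between node 0 (A) and node 2 (B) by series/parallel combination:
  Rs1 = R3 + R4 (series, joined only at node 3) = 3 + 7500 = 7503 Ω
  Rp1 = R2 ‖ Rs1 (parallel, both between nodes 1 and 2) = 1/(1/10 + 1/7503) = 9.987 Ω
  Rs2 = R1 + Rp1 (series, joined only at node 1) = 1.1 + 9.987 = 11.09 Ω
R_eq = 11.09 Ω

Final answer: 11.09 Ω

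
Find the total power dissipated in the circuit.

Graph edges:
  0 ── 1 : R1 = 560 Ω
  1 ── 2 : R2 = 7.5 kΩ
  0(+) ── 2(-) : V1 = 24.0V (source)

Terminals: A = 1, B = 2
Nodal analysis, taking node 2 as the 0 V reference.
Source V1 fixes V_0 = 24 V.
KCL at each unknown node (sum of currents leaving = 0; resistances in Ω):
  Node 1: (V_1 - 24)/560 + (V_1 - 0)/7500 = 0
Collecting terms: 0.001919 × V_1 = 0.04286  =>  V_1 = 22.33 V
Power in each resistor, P = (ΔV)²/R:
  P_R1 = (24 - 22.33)²/560 = 0.004965 W
  P_R2 = (22.33 - 0)²/7500 = 0.0665 W
P_total = P_R1 + P_R2 = 0.07146 W

Final answer: 0.07146 W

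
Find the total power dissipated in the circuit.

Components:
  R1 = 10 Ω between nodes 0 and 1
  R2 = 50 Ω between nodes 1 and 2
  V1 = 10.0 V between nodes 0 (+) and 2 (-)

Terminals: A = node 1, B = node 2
Nodal analysis, taking node 2 as the 0 V reference.
Source V1 fixes V_0 = 10 V.
KCL at each unknown node (sum of currents leaving = 0; resistances in Ω):
  Node 1: (V_1 - 10)/10 + (V_1 - 0)/50 = 0
Collecting terms: 0.12 × V_1 = 1  =>  V_1 = 8.333 V
Power in each resistor, P = (ΔV)²/R:
  P_R1 = (10 - 8.333)²/10 = 0.2778 W
  P_R2 = (8.333 - 0)²/50 = 1.389 W
P_total = P_R1 + P_R2 = 1.667 W

Final answer: 1.667 W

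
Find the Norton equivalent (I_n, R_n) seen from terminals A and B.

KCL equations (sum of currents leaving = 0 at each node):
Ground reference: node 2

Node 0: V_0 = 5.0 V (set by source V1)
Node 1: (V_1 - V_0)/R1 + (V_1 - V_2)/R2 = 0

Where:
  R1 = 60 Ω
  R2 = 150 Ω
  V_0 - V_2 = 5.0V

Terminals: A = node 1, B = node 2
Find the Thévenin equivalent first; then I_n = V_th/R_th and R_n = R_th.
Step 1 — V_th is the open-circuit voltage V_A - V_B (nothing connected across the terminals).
Nodal analysis, taking node 2 as the 0 V reference.
Source V1 fixes V_0 = 5 V.
KCL at each unknown node (sum of currents leaving = 0; resistances in Ω):
  Node 1: (V_1 - 5)/60 + (V_1 - 0)/150 = 0
Collecting terms: 0.02333 × V_1 = 0.08333  =>  V_1 = 3.571 V
V_th = V_1 - V_2 = 3.571 - 0 = 3.571 V
Step 2 — R_th: zero the source — replace V1 by a short circuit (node 2 merges into node 0) — and find the resistance seen between A (node 1) and B (node 0).
Reduce the network between node 1 (A) and node 0 (B) by series/parallel combination:
  Rp1 = R1 ‖ R2 (parallel, both between nodes 0 and 1) = 1/(1/60 + 1/150) = 42.86 Ω
R_th = 42.86 Ω
I_n = V_th/R_th = 3.571/42.86 = 0.08333 A, and R_n = R_th = 42.86 Ω

Final answer: I_n = 0.08333 A, R_n = 42.86 Ω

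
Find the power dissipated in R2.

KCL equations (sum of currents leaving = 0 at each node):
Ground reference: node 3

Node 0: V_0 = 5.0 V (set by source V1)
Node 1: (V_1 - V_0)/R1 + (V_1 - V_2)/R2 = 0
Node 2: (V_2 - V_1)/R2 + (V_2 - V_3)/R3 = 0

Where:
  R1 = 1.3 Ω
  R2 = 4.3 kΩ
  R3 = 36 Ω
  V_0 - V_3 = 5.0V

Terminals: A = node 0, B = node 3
Nodal analysis, taking node 3 as the 0 V reference.
Source V1 fixes V_0 = 5 V.
KCL at each unknown node (sum of currents leaving = 0; resistances in Ω):
  Node 1: (V_1 - 5)/1.3 + (V_1 - V_2)/4300 = 0
  Node 2: (V_2 - V_1)/4300 + (V_2 - 0)/36 = 0
Collecting terms (coefficients in siemens):
  0.7695·V_1 - 0.0002326·V_2 = 3.846
  0.02801·V_2 - 0.0002326·V_1 = 0
Determinant D = (0.7695)(0.02801) - (-0.0002326)(-0.0002326) = 0.02155
V_1 = [(3.846)(0.02801) - (-0.0002326)(0)]/D = 4.999 V
V_2 = [(0.7695)(0) - (3.846)(-0.0002326)]/D = 0.0415 V
I_R2 = (V_1 - V_2)/R2 = (4.999 - 0.0415)/4300 = 0.001153 A
P_R2 = I_R2² × R2 = (0.001153)² × 4300 = 0.005714 W

Final answer: 0.005714 W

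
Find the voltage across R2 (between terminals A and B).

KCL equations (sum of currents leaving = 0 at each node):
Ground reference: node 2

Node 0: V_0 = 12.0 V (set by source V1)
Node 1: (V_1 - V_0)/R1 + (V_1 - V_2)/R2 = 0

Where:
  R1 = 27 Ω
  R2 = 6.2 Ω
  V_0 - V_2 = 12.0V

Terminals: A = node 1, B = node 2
R1 and R2 are in series across V1 (node 0 → node 1 → node 2), and the output A–B is taken across R2, so this is a voltage divider.
Series current: I = V1/(R1 + R2) = 12/(27 + 6.2) = 12/33.2 = 0.3614 A
V_R2 = I × R2 = V1 × R2/(R1 + R2) = 12 × 6.2/33.2 = 2.241 V

Final answer: 2.241 V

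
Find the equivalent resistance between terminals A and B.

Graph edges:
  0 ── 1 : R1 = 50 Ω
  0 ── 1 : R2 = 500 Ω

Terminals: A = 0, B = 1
Reduce the network between node 0 (A) and node 1 (B) by series/parallel combination:
  Rp1 = R1 ‖ R2 (parallel, both between nodes 0 and 1) = 1/(1/50 + 1/500) = 45.45 Ω
R_eq = 45.45 Ω

Final answer: 45.45 Ω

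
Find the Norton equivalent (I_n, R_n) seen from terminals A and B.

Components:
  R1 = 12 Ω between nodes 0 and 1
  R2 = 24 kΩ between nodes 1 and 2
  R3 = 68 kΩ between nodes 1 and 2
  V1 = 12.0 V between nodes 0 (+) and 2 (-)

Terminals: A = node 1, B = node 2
Find the Thévenin equivalent first; then I_n = V_th/R_th and R_n = R_th.
Step 1 — V_th is the open-circuit voltage V_A - V_B (nothing connected across the terminals).
Nodal analysis, taking node 2 as the 0 V reference.
Source V1 fixes V_0 = 12 V.
KCL at each unknown node (sum of currents leaving = 0; resistances in Ω):
  Node 1: (V_1 - 12)/12 + (V_1 - 0)/24000 + (V_1 - 0)/68000 = 0
Collecting terms: 0.08339 × V_1 = 1  =>  V_1 = 11.99 V
V_th = V_1 - V_2 = 11.99 - 0 = 11.99 V
Step 2 — R_th: zero the source — replace V1 by a short circuit (node 2 merges into node 0) — and find the resistance seen between A (node 1) and B (node 0).
Reduce the network between node 1 (A) and node 0 (B) by series/parallel combination:
  Rp1 = R1 ‖ R2 ‖ R3 (parallel, all between nodes 0 and 1) = 1/(1/12 + 1/24000 + 1/68000) = 11.99 Ω
R_th = 11.99 Ω
I_n = V_th/R_th = 11.99/11.99 = 1 A, and R_n = R_th = 11.99 Ω

Final answer: I_n = 1 A, R_n = 11.99 Ω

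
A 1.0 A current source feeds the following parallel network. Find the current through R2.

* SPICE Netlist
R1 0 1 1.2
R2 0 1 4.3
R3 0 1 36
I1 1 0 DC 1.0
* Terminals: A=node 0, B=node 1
All resistors sit directly between nodes 0 and 1, so they are in parallel and share one voltage V; the full source current 1 A splits among them.
1/R_par = 1/1.2 + 1/4.3 + 1/36 = 1.094 S  =>  R_par = 0.9144 Ω
V = I × R_par = 1 × 0.9144 = 0.9144 V
I_R2 = V/R2 = 0.9144/4.3 = 0.2126 A

Final answer: 0.2126 A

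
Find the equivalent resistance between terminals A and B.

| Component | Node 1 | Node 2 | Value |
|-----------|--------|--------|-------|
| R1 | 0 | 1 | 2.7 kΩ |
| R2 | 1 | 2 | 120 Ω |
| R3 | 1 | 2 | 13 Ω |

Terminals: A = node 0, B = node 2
Reduce the network between node 0 (A) and node 2 (B) by series/parallel combination:
  Rp1 = R2 ‖ R3 (parallel, both between nodes 1 and 2) = 1/(1/120 + 1/13) = 11.73 Ω
  Rs1 = R1 + Rp1 (series, joined only at node 1) = 2700 + 11.73 = 2712 Ω
R_eq = 2.712 kΩ

Final answer: 2.712 kΩ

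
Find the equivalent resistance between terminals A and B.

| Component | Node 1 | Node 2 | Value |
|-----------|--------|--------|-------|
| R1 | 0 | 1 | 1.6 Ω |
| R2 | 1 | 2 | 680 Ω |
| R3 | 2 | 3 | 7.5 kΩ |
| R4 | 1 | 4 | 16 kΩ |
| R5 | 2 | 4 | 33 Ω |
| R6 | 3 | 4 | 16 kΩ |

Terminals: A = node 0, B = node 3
The network is not a plain series/parallel combination. Inject a 1 A test current into terminal A (node 0) and return it from terminal B (node 3); then R_eq = V_A / (1 A).
Nodal analysis, taking node 3 as the 0 V reference.
Current source I_test pushes 1 A into node 0 and draws it out of node 3.
KCL at each unknown node (sum of currents leaving = 0; resistances in Ω):
  Node 0: (V_0 - V_1)/1.6 - 1 = 0
  Node 1: (V_1 - V_0)/1.6 + (V_1 - V_2)/680 + (V_1 - V_4)/16000 = 0
  Node 2: (V_2 - V_1)/680 + (V_2 - 0)/7500 + (V_2 - V_4)/33 = 0
  Node 4: (V_4 - V_1)/16000 + (V_4 - V_2)/33 + (V_4 - 0)/16000 = 0
Collecting terms (coefficients in siemens):
  0.625·V_0 - 0.625·V_1 = 1
  0.6265·V_1 - 0.625·V_0 - 0.001471·V_2 - 0.0000625·V_4 = 0
  0.03191·V_2 - 0.001471·V_1 - 0.0303·V_4 = 0
  0.03043·V_4 - 0.0000625·V_1 - 0.0303·V_2 = 0
Solving these 4 simultaneous equations (Gaussian elimination) gives:
  V_0 = 5763 V, V_1 = 5761 V, V_2 = 5109 V, V_4 = 5100 V
R_eq = V_0 / 1 A = 5763 Ω = 5.763 kΩ

Final answer: 5.763 kΩ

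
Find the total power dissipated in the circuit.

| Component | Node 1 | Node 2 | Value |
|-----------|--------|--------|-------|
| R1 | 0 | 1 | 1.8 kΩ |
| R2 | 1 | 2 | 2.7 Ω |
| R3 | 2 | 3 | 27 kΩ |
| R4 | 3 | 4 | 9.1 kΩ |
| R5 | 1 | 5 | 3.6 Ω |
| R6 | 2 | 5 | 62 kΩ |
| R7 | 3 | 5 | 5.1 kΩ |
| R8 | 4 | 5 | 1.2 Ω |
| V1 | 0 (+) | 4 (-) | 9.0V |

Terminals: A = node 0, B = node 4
Nodal analysis, taking node 4 as the 0 V reference.
Source V1 fixes V_0 = 9 V.
KCL at each unknown node (sum of currents leaving = 0; resistances in Ω):
  Node 1: (V_1 - 9)/1800 + (V_1 - V_2)/2.7 + (V_1 - V_5)/3.6 = 0
  Node 2: (V_2 - V_1)/2.7 + (V_2 - V_3)/27000 + (V_2 - V_5)/62000 = 0
  Node 3: (V_3 - V_2)/27000 + (V_3 - 0)/9100 + (V_3 - V_5)/5100 = 0
  Node 5: (V_5 - V_1)/3.6 + (V_5 - V_2)/62000 + (V_5 - V_3)/5100 + (V_5 - 0)/1.2 = 0
Collecting terms (coefficients in siemens):
  0.6487·V_1 - 0.3704·V_2 - 0.2778·V_5 = 0.005
  0.3704·V_2 - 0.3704·V_1 - 0.00003704·V_3 - 0.00001613·V_5 = 0
  0.000343·V_3 - 0.00003704·V_2 - 0.0001961·V_5 = 0
  1.111·V_5 - 0.2778·V_1 - 0.00001613·V_2 - 0.0001961·V_3 = 0
Solving these 4 simultaneous equations (Gaussian elimination) gives:
  V_1 = 0.02393 V, V_2 = 0.02393 V, V_3 = 0.006004 V, V_5 = 0.005983 V
Power in each resistor, P = (ΔV)²/R:
  P_R1 = (9 - 0.02393)²/1800 = 0.04476 W
  P_R2 = (0.02393 - 0.02393)²/2.7 = 0.000000000002454 W
  P_R3 = (0.02393 - 0.006004)²/27000 = 0.0000000119 W
  P_R4 = (0.006004 - 0)²/9100 = 0.000000003962 W
  P_R5 = (0.02393 - 0.005983)²/3.6 = 0.00008949 W
  P_R6 = (0.02393 - 0.005983)²/62000 = 0.000000005195 W
  P_R7 = (0.006004 - 0.005983)²/5100 = 0.0000000000000857 W
  P_R8 = (0 - 0.005983)²/1.2 = 0.00002983 W
P_total = P_R1 + P_R2 + P_R3 + P_R4 + P_R5 + P_R6 + P_R7 + P_R8 = 0.04488 W

Final answer: 0.04488 W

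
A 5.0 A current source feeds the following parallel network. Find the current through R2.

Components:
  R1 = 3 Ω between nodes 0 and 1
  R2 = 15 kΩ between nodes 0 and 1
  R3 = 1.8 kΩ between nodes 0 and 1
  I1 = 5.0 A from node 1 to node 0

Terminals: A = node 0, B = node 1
All resistors sit directly between nodes 0 and 1, so they are in parallel and share one voltage V; the full source current 5 A splits among them.
1/R_par = 1/3 + 1/15000 + 1/1800 = 0.334 S  =>  R_par = 2.994 Ω
V = I × R_par = 5 × 2.994 = 14.97 V
I_R2 = V/R2 = 14.97/15000 = 0.0009981 A

Final answer: 0.0009981 A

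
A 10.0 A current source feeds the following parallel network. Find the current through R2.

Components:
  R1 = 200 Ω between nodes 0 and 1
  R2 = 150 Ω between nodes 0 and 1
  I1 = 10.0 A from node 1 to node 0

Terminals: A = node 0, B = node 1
All resistors sit directly between nodes 0 and 1, so they are in parallel and share one voltage V; the full source current 10 A splits among them.
1/R_par = 1/200 + 1/150 = 0.01167 S  =>  R_par = 85.71 Ω
V = I × R_par = 10 × 85.71 = 857.1 V
I_R2 = V/R2 = 857.1/150 = 5.714 A

Final answer: 5.714 A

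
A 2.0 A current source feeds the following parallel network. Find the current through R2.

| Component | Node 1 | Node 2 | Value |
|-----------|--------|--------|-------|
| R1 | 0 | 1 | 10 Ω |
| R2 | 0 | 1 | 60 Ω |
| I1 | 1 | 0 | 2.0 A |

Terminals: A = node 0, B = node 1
All resistors sit directly between nodes 0 and 1, so they are in parallel and share one voltage V; the full source current 2 A splits among them.
1/R_par = 1/10 + 1/60 = 0.1167 S  =>  R_par = 8.571 Ω
V = I × R_par = 2 × 8.571 = 17.14 V
I_R2 = V/R2 = 17.14/60 = 0.2857 A

Final answer: 0.2857 A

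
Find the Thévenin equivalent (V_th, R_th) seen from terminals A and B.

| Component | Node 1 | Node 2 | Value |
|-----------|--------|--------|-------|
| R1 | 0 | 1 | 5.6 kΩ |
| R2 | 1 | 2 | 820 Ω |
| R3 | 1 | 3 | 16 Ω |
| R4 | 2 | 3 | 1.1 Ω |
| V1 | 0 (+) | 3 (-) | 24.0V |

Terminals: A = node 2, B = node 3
Step 1 — V_th is the open-circuit voltage V_A - V_B (nothing connected across the terminals).
Nodal analysis, taking node 3 as the 0 V reference.
Source V1 fixes V_0 = 24 V.
KCL at each unknown node (sum of currents leaving = 0; resistances in Ω):
  Node 1: (V_1 - 24)/5600 + (V_1 - V_2)/820 + (V_1 - 0)/16 = 0
  Node 2: (V_2 - V_1)/820 + (V_2 - 0)/1.1 = 0
Collecting terms (coefficients in siemens):
  0.0639·V_1 - 0.00122·V_2 = 0.004286
  0.9103·V_2 - 0.00122·V_1 = 0
Determinant D = (0.0639)(0.9103) - (-0.00122)(-0.00122) = 0.05817
V_1 = [(0.004286)(0.9103) - (-0.00122)(0)]/D = 0.06707 V
V_2 = [(0.0639)(0) - (0.004286)(-0.00122)]/D = 0.00008986 V
V_th = V_2 - V_3 = 0.00008986 - 0 = 0.00008986 V
Step 2 — R_th: zero the source — replace V1 by a short circuit (node 3 merges into node 0) — and find the resistance seen between A (node 2) and B (node 0).
Reduce the network between node 2 (A) and node 0 (B) by series/parallel combination:
  Rp1 = R1 ‖ R3 (parallel, both between nodes 0 and 1) = 1/(1/5600 + 1/16) = 15.95 Ω
  Rs1 = R2 + Rp1 (series, joined only at node 1) = 820 + 15.95 = 836 Ω
  Rp2 = R4 ‖ Rs1 (parallel, both between nodes 0 and 2) = 1/(1/1.1 + 1/836) = 1.099 Ω
R_th = 1.099 Ω

Final answer: V_th = 8.986e-05 V, R_th = 1.099 Ω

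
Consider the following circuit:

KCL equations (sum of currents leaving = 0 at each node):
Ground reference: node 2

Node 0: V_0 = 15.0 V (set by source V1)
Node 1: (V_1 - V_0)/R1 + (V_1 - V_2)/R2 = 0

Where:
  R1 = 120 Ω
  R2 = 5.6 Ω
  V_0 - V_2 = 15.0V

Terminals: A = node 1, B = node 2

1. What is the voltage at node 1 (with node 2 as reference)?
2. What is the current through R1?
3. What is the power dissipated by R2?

Nodal analysis, taking node 2 as the 0 V reference.
Source V1 fixes V_0 = 15 V.
KCL at each unknown node (sum of currents leaving = 0; resistances in Ω):
  Node 1: (V_1 - 15)/120 + (V_1 - 0)/5.6 = 0
Collecting terms: 0.1869 × V_1 = 0.125  =>  V_1 = 0.6688 V
Part 1:
  Read off the nodal solution: V_1 = 0.6688 V
Part 2:
  I_R1 = (V_0 - V_1)/R1 = (15 - 0.6688)/120 = 0.1194 A
  Magnitude: I_R1 = 0.1194 A
Part 3:
  I_R2 = (V_1 - V_2)/R2 = (0.6688 - 0)/5.6 = 0.1194 A
  P_R2 = I_R2² × R2 = (0.1194)² × 5.6 = 0.07987 W

Final answers:
1. V_1 = 0.6688 V
2. I_R1 = 0.1194 A
3. P_R2 = 0.07987 W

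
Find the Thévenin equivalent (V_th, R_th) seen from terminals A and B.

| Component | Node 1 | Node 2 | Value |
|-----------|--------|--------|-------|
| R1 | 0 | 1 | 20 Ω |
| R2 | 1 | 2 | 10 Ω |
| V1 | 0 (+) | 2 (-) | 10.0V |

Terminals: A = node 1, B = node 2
Step 1 — V_th is the open-circuit voltage V_A - V_B (nothing connected across the terminals).
Nodal analysis, taking node 2 as the 0 V reference.
Source V1 fixes V_0 = 10 V.
KCL at each unknown node (sum of currents leaving = 0; resistances in Ω):
  Node 1: (V_1 - 10)/20 + (V_1 - 0)/10 = 0
Collecting terms: 0.15 × V_1 = 0.5  =>  V_1 = 3.333 V
V_th = V_1 - V_2 = 3.333 - 0 = 3.333 V
Step 2 — R_th: zero the source — replace V1 by a short circuit (node 2 merges into node 0) — and find the resistance seen between A (node 1) and B (node 0).
Reduce the network between node 1 (A) and node 0 (B) by series/parallel combination:
  Rp1 = R1 ‖ R2 (parallel, both between nodes 0 and 1) = 1/(1/20 + 1/10) = 6.667 Ω
R_th = 6.667 Ω

Final answer: V_th = 3.333 V, R_th = 6.667 Ω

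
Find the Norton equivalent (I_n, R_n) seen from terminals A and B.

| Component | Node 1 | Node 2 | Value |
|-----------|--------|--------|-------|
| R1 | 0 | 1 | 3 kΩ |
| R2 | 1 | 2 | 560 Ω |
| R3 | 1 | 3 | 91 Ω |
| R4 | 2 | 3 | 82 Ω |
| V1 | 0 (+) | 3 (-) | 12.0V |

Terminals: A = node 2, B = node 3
Find the Thévenin equivalent first; then I_n = V_th/R_th and R_n = R_th.
Step 1 — V_th is the open-circuit voltage V_A - V_B (nothing connected across the terminals).
Nodal analysis, taking node 3 as the 0 V reference.
Source V1 fixes V_0 = 12 V.
KCL at each unknown node (sum of currents leaving = 0; resistances in Ω):
  Node 1: (V_1 - 12)/3000 + (V_1 - V_2)/560 + (V_1 - 0)/91 = 0
  Node 2: (V_2 - V_1)/560 + (V_2 - 0)/82 = 0
Collecting terms (coefficients in siemens):
  0.01311·V_1 - 0.001786·V_2 = 0.004
  0.01398·V_2 - 0.001786·V_1 = 0
Determinant D = (0.01311)(0.01398) - (-0.001786)(-0.001786) = 0.0001801
V_1 = [(0.004)(0.01398) - (-0.001786)(0)]/D = 0.3106 V
V_2 = [(0.01311)(0) - (0.004)(-0.001786)]/D = 0.03967 V
V_th = V_2 - V_3 = 0.03967 - 0 = 0.03967 V
Step 2 — R_th: zero the source — replace V1 by a short circuit (node 3 merges into node 0) — and find the resistance seen between A (node 2) and B (node 0).
Reduce the network between node 2 (A) and node 0 (B) by series/parallel combination:
  Rp1 = R1 ‖ R3 (parallel, both between nodes 0 and 1) = 1/(1/3000 + 1/91) = 88.32 Ω
  Rs1 = R2 + Rp1 (series, joined only at node 1) = 560 + 88.32 = 648.3 Ω
  Rp2 = R4 ‖ Rs1 (parallel, both between nodes 0 and 2) = 1/(1/82 + 1/648.3) = 72.79 Ω
R_th = 72.79 Ω
I_n = V_th/R_th = 0.03967/72.79 = 0.0005449 A, and R_n = R_th = 72.79 Ω

Final answer: I_n = 0.0005449 A, R_n = 72.79 Ω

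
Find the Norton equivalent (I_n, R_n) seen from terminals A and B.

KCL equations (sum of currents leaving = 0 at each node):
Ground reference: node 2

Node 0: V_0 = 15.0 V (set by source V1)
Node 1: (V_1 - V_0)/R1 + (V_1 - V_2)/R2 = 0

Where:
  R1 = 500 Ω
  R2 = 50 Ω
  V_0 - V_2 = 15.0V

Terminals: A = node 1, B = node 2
Find the Thévenin equivalent first; then I_n = V_th/R_th and R_n = R_th.
Step 1 — V_th is the open-circuit voltage V_A - V_B (nothing connected across the terminals).
Nodal analysis, taking node 2 as the 0 V reference.
Source V1 fixes V_0 = 15 V.
KCL at each unknown node (sum of currents leaving = 0; resistances in Ω):
  Node 1: (V_1 - 15)/500 + (V_1 - 0)/50 = 0
Collecting terms: 0.022 × V_1 = 0.03  =>  V_1 = 1.364 V
V_th = V_1 - V_2 = 1.364 - 0 = 1.364 V
Step 2 — R_th: zero the source — replace V1 by a short circuit (node 2 merges into node 0) — and find the resistance seen between A (node 1) and B (node 0).
Reduce the network between node 1 (A) and node 0 (B) by series/parallel combination:
  Rp1 = R1 ‖ R2 (parallel, both between nodes 0 and 1) = 1/(1/500 + 1/50) = 45.45 Ω
R_th = 45.45 Ω
I_n = V_th/R_th = 1.364/45.45 = 0.03 A, and R_n = R_th = 45.45 Ω

Final answer: I_n = 0.03 A, R_n = 45.45 Ω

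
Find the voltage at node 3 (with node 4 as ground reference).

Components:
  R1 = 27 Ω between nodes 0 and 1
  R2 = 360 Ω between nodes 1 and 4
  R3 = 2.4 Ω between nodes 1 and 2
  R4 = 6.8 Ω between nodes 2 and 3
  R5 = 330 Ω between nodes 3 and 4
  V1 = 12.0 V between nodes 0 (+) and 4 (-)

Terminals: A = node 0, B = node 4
Nodal analysis, taking node 4 as the 0 V reference.
Source V1 fixes V_0 = 12 V.
KCL at each unknown node (sum of currents leaving = 0; resistances in Ω):
  Node 1: (V_1 - 12)/27 + (V_1 - 0)/360 + (V_1 - V_2)/2.4 = 0
  Node 2: (V_2 - V_1)/2.4 + (V_2 - V_3)/6.8 = 0
  Node 3: (V_3 - V_2)/6.8 + (V_3 - 0)/330 = 0
Collecting terms (coefficients in siemens):
  0.4565·V_1 - 0.4167·V_2 = 0.4444
  0.5637·V_2 - 0.4167·V_1 - 0.1471·V_3 = 0
  0.1501·V_3 - 0.1471·V_2 = 0
Solving these 3 simultaneous equations (Gaussian elimination) gives:
  V_1 = 10.39 V, V_2 = 10.32 V, V_3 = 10.11 V
The requested potential is V_3 = 10.11 V.

Final answer: V_3 = 10.11 V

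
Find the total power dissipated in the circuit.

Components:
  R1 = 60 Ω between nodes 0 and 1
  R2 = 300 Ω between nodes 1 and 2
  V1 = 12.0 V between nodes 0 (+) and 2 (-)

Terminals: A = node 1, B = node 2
Nodal analysis, taking node 2 as the 0 V reference.
Source V1 fixes V_0 = 12 V.
KCL at each unknown node (sum of currents leaving = 0; resistances in Ω):
  Node 1: (V_1 - 12)/60 + (V_1 - 0)/300 = 0
Collecting terms: 0.02 × V_1 = 0.2  =>  V_1 = 10 V
Power in each resistor, P = (ΔV)²/R:
  P_R1 = (12 - 10)²/60 = 0.06667 W
  P_R2 = (10 - 0)²/300 = 0.3333 W
P_total = P_R1 + P_R2 = 0.4 W

Final answer: 0.4 W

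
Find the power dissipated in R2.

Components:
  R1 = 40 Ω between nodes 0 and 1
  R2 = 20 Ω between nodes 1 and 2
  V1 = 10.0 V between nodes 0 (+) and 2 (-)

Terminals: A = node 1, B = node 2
Nodal analysis, taking node 2 as the 0 V reference.
Source V1 fixes V_0 = 10 V.
KCL at each unknown node (sum of currents leaving = 0; resistances in Ω):
  Node 1: (V_1 - 10)/40 + (V_1 - 0)/20 = 0
Collecting terms: 0.075 × V_1 = 0.25  =>  V_1 = 3.333 V
I_R2 = (V_1 - V_2)/R2 = (3.333 - 0)/20 = 0.1667 A
P_R2 = I_R2² × R2 = (0.1667)² × 20 = 0.5556 W

Final answer: 0.5556 W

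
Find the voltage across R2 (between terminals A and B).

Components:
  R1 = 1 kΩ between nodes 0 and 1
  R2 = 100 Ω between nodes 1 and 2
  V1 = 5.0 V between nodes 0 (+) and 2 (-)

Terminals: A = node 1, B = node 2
R1 and R2 are in series across V1 (node 0 → node 1 → node 2), and the output A–B is taken across R2, so this is a voltage divider.
Series current: I = V1/(R1 + R2) = 5/(1000 + 100) = 5/1100 = 0.004545 A
V_R2 = I × R2 = V1 × R2/(R1 + R2) = 5 × 100/1100 = 0.4545 V

Final answer: 0.4545 V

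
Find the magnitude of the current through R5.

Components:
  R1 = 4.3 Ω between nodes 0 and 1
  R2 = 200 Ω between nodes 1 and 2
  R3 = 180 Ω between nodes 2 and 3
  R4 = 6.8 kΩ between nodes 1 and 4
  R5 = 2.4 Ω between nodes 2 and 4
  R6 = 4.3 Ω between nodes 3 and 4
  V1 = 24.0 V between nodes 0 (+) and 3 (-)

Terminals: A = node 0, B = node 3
Nodal analysis, taking node 3 as the 0 V reference.
Source V1 fixes V_0 = 24 V.
KCL at each unknown node (sum of currents leaving = 0; resistances in Ω):
  Node 1: (V_1 - 24)/4.3 + (V_1 - V_2)/200 + (V_1 - V_4)/6800 = 0
  Node 2: (V_2 - V_1)/200 + (V_2 - 0)/180 + (V_2 - V_4)/2.4 = 0
  Node 4: (V_4 - V_1)/6800 + (V_4 - V_2)/2.4 + (V_4 - 0)/4.3 = 0
Collecting terms (coefficients in siemens):
  0.2377·V_1 - 0.005·V_2 - 0.0001471·V_4 = 5.581
  0.4272·V_2 - 0.005·V_1 - 0.4167·V_4 = 0
  0.6494·V_4 - 0.0001471·V_1 - 0.4167·V_2 = 0
Solving these 3 simultaneous equations (Gaussian elimination) gives:
  V_1 = 23.5 V, V_2 = 0.7487 V, V_4 = 0.4857 V
I_R5 = (V_2 - V_4)/R5 = (0.7487 - 0.4857)/2.4 = 0.1096 A
|I_R5| = 0.1096 A

Final answer: |I_R5| = 0.1096 A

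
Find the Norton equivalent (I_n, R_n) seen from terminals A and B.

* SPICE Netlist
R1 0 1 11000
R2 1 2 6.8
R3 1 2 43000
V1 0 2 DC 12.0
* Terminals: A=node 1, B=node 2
Find the Thévenin equivalent first; then I_n = V_th/R_th and R_n = R_th.
Step 1 — V_th is the open-circuit voltage V_A - V_B (nothing connected across the terminals).
Nodal analysis, taking node 2 as the 0 V reference.
Source V1 fixes V_0 = 12 V.
KCL at each unknown node (sum of currents leaving = 0; resistances in Ω):
  Node 1: (V_1 - 12)/11000 + (V_1 - 0)/6.8 + (V_1 - 0)/43000 = 0
Collecting terms: 0.1472 × V_1 = 0.001091  =>  V_1 = 0.007412 V
V_th = V_1 - V_2 = 0.007412 - 0 = 0.007412 V
Step 2 — R_th: zero the source — replace V1 by a short circuit (node 2 merges into node 0) — and find the resistance seen between A (node 1) and B (node 0).
Reduce the network between node 1 (A) and node 0 (B) by series/parallel combination:
  Rp1 = R1 ‖ R2 ‖ R3 (parallel, all between nodes 0 and 1) = 1/(1/11000 + 1/6.8 + 1/43000) = 6.795 Ω
R_th = 6.795 Ω
I_n = V_th/R_th = 0.007412/6.795 = 0.001091 A, and R_n = R_th = 6.795 Ω

Final answer: I_n = 0.001091 A, R_n = 6.795 Ω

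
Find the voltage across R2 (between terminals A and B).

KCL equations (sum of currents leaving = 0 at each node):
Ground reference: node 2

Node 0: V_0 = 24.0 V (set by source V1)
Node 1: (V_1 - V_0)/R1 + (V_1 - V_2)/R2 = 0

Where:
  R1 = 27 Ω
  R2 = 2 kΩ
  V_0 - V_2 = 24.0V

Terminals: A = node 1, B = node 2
R1 and R2 are in series across V1 (node 0 → node 1 → node 2), and the output A–B is taken across R2, so this is a voltage divider.
Series current: I = V1/(R1 + R2) = 24/(27 + 2000) = 24/2027 = 0.01184 A
V_R2 = I × R2 = V1 × R2/(R1 + R2) = 24 × 2000/2027 = 23.68 V

Final answer: 23.68 V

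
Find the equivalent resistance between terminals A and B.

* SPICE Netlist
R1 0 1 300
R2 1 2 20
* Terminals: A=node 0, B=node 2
Reduce the network between node 0 (A) and node 2 (B) by series/parallel combination:
  Rs1 = R1 + R2 (series, joined only at node 1) = 300 + 20 = 320 Ω
R_eq = 320 Ω

Final answer: 320 Ω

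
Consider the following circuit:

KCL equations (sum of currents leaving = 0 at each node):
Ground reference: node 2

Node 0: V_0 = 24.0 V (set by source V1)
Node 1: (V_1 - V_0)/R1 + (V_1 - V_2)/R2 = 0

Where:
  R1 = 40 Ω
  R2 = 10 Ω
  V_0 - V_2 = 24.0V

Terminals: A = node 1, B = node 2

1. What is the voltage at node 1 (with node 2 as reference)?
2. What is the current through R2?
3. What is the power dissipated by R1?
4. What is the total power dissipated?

Nodal analysis, taking node 2 as the 0 V reference.
Source V1 fixes V_0 = 24 V.
KCL at each unknown node (sum of currents leaving = 0; resistances in Ω):
  Node 1: (V_1 - 24)/40 + (V_1 - 0)/10 = 0
Collecting terms: 0.125 × V_1 = 0.6  =>  V_1 = 4.8 V
Part 1:
  Read off the nodal solution: V_1 = 4.8 V
Part 2:
  I_R2 = (V_1 - V_2)/R2 = (4.8 - 0)/10 = 0.48 A
  Magnitude: I_R2 = 0.48 A
Part 3:
  I_R1 = (V_0 - V_1)/R1 = (24 - 4.8)/40 = 0.48 A
  P_R1 = I_R1² × R1 = (0.48)² × 40 = 9.216 W
Part 4:
  Power in each resistor, P = (ΔV)²/R:
    P_R1 = (24 - 4.8)²/40 = 9.216 W
    P_R2 = (4.8 - 0)²/10 = 2.304 W
  P_total = P_R1 + P_R2 = 11.52 W

Final answers:
1. V_1 = 4.8 V
2. I_R2 = 0.48 A
3. P_R1 = 9.216 W
4. P_total = 11.52 W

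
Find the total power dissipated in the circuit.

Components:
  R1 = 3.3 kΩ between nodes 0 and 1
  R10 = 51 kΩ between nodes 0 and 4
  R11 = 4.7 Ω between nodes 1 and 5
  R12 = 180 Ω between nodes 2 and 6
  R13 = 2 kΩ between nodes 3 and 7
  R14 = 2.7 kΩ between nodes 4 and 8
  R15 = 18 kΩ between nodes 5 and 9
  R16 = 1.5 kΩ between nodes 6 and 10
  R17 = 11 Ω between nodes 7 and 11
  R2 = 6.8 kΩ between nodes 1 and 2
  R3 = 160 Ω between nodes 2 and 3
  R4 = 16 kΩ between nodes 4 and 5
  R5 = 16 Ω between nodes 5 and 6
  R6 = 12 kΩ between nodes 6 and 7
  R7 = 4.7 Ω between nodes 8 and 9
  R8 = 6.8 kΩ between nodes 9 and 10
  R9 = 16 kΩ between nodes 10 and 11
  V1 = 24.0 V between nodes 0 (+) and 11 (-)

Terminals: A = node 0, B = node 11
Nodal analysis, taking node 11 as the 0 V reference.
Source V1 fixes V_0 = 24 V.
KCL at each unknown node (sum of currents leaving = 0; resistances in Ω):
  Node 1: (V_1 - 24)/3300 + (V_1 - V_2)/6800 + (V_1 - V_5)/4.7 = 0
  Node 2: (V_2 - V_1)/6800 + (V_2 - V_3)/160 + (V_2 - V_6)/180 = 0
  Node 3: (V_3 - V_2)/160 + (V_3 - V_7)/2000 = 0
  Node 4: (V_4 - V_5)/16000 + (V_4 - 24)/51000 + (V_4 - V_8)/2700 = 0
  Node 5: (V_5 - V_4)/16000 + (V_5 - V_6)/16 + (V_5 - V_1)/4.7 + (V_5 - V_9)/18000 = 0
  Node 6: (V_6 - V_5)/16 + (V_6 - V_7)/12000 + (V_6 - V_2)/180 + (V_6 - V_10)/1500 = 0
  Node 7: (V_7 - V_6)/12000 + (V_7 - V_3)/2000 + (V_7 - 0)/11 = 0
  Node 8: (V_8 - V_9)/4.7 + (V_8 - V_4)/2700 = 0
  Node 9: (V_9 - V_8)/4.7 + (V_9 - V_10)/6800 + (V_9 - V_5)/18000 = 0
  Node 10: (V_10 - V_9)/6800 + (V_10 - 0)/16000 + (V_10 - V_6)/1500 = 0
Collecting terms (coefficients in siemens):
  0.2132·V_1 - 0.0001471·V_2 - 0.2128·V_5 = 0.007273
  0.01195·V_2 - 0.0001471·V_1 - 0.00625·V_3 - 0.005556·V_6 = 0
  0.00675·V_3 - 0.00625·V_2 - 0.0005·V_7 = 0
  0.0004525·V_4 - 0.0000625·V_5 - 0.0003704·V_8 = 0.0004706
  0.2754·V_5 - 0.2128·V_1 - 0.0000625·V_4 - 0.0625·V_6 - 0.00005556·V_9 = 0
  0.06881·V_6 - 0.005556·V_2 - 0.0625·V_5 - 0.00008333·V_7 - 0.0006667·V_10 = 0
  0.09149·V_7 - 0.0005·V_3 - 0.00008333·V_6 = 0
  0.2131·V_8 - 0.0003704·V_4 - 0.2128·V_9 = 0
  0.213·V_9 - 0.00005556·V_5 - 0.2128·V_8 - 0.0001471·V_10 = 0
  0.0008762·V_10 - 0.0006667·V_6 - 0.0001471·V_9 = 0
Solving these 10 simultaneous equations (Gaussian elimination) gives:
  V_1 = 8.733 V, V_2 = 7.996 V, V_3 = 7.407 V, V_4 = 9.862 V
  V_5 = 8.712 V, V_6 = 8.638 V, V_7 = 0.04835 V, V_8 = 9.307 V
  V_9 = 9.306 V, V_10 = 8.134 V
Power in each resistor, P = (ΔV)²/R:
  P_R1 = (24 - 8.733)²/3300 = 0.07063 W
  P_R2 = (8.733 - 7.996)²/6800 = 0.00008008 W
  P_R3 = (7.996 - 7.407)²/160 = 0.002166 W
  P_R4 = (9.862 - 8.712)²/16000 = 0.00008259 W
  P_R5 = (8.712 - 8.638)²/16 = 0.0003419 W
  P_R6 = (8.638 - 0.04835)²/12000 = 0.006149 W
  P_R7 = (9.307 - 9.306)²/4.7 = 0.0000001982 W
  P_R8 = (9.306 - 8.134)²/6800 = 0.000202 W
  P_R9 = (8.134 - 0)²/16000 = 0.004135 W
  P_R10 = (24 - 9.862)²/51000 = 0.003919 W
  P_R11 = (8.733 - 8.712)²/4.7 = 0.00009593 W
  P_R12 = (7.996 - 8.638)²/180 = 0.002295 W
  P_R13 = (7.407 - 0.04835)²/2000 = 0.02707 W
  P_R14 = (9.862 - 9.307)²/2700 = 0.0001139 W
  P_R15 = (8.712 - 9.306)²/18000 = 0.00001961 W
  P_R16 = (8.638 - 8.134)²/1500 = 0.0001694 W
  P_R17 = (0.04835 - 0)²/11 = 0.0002125 W
P_total = P_R1 + P_R2 + P_R3 + P_R4 + P_R5 + P_R6 + P_R7 + P_R8 + P_R9 + P_R10 + P_R11 + P_R12 + P_R13 + P_R14 + P_R15 + P_R16 + P_R17 = 0.1177 W

Final answer: 0.1177 W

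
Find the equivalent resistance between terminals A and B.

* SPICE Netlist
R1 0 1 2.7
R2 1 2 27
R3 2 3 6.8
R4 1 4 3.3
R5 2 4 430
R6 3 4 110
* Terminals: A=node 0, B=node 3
The network is not a plain series/parallel combination. Inject a 1 A test current into terminal A (node 0) and return it from terminal B (node 3); then R_eq = V_A / (1 A).
Nodal analysis, taking node 3 as the 0 V reference.
Current source I_test pushes 1 A into node 0 and draws it out of node 3.
KCL at each unknown node (sum of currents leaving = 0; resistances in Ω):
  Node 0: (V_0 - V_1)/2.7 - 1 = 0
  Node 1: (V_1 - V_0)/2.7 + (V_1 - V_2)/27 + (V_1 - V_4)/3.3 = 0
  Node 2: (V_2 - V_1)/27 + (V_2 - 0)/6.8 + (V_2 - V_4)/430 = 0
  Node 4: (V_4 - V_1)/3.3 + (V_4 - V_2)/430 + (V_4 - 0)/110 = 0
Collecting terms (coefficients in siemens):
  0.3704·V_0 - 0.3704·V_1 = 1
  0.7104·V_1 - 0.3704·V_0 - 0.03704·V_2 - 0.303·V_4 = 0
  0.1864·V_2 - 0.03704·V_1 - 0.002326·V_4 = 0
  0.3144·V_4 - 0.303·V_1 - 0.002326·V_2 = 0
Solving these 4 simultaneous equations (Gaussian elimination) gives:
  V_0 = 27.85 V, V_1 = 25.15 V, V_2 = 5.299 V, V_4 = 24.28 V
R_eq = V_0 / 1 A = 27.85 Ω

Final answer: 27.85 Ω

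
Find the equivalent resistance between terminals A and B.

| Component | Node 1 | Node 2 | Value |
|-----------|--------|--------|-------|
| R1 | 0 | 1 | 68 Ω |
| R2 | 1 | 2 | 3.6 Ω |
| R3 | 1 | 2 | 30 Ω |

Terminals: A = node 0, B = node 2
Reduce the network between node 0 (A) and node 2 (B) by series/parallel combination:
  Rp1 = R2 ‖ R3 (parallel, both between nodes 1 and 2) = 1/(1/3.6 + 1/30) = 3.214 Ω
  Rs1 = R1 + Rp1 (series, joined only at node 1) = 68 + 3.214 = 71.21 Ω
R_eq = 71.21 Ω

Final answer: 71.21 Ω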